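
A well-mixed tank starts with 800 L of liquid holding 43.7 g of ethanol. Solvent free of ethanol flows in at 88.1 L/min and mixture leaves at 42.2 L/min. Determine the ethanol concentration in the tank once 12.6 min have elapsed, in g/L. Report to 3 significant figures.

Let m(t) be the amount of ethanol. Volume: V(t) = V₀ + (Q_in − Q_out) t = 800 + 45.900 t; V(12.6) = 1378.3 L.
No ethanol enters, so dm/dt = −Q_out · (m/V).
Separate: dm/m = −Q_out dt/V(t) ⇒ ln(m/m₀) = −(Q_out/(Q_in−Q_out)) ln(V/V₀).
m = m₀ (V₀/V)^(Q_out/(Q_in−Q_out)) = 43.7 × (800/1378.3)^(0.91939) = 26.501 g.
C = m/V = 26.501/1378.3 = 0.019227 g/L.

0.0192 g/L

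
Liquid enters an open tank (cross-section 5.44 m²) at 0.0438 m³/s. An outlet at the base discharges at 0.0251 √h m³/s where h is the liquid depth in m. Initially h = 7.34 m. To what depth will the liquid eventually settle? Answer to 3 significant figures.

3.05 m

Level balance: A dh/dt = 0.0438 − 0.0251 √h. Setting dh/dt = 0:
Q_in = 0.0251 √h_ss ⇒ √h_ss = 0.0438/0.0251 = 1.7450.
h_ss = 1.7450² = 3.0451 m. (Since h₀ = 7.34 m > h_ss, the level will fall toward this value.)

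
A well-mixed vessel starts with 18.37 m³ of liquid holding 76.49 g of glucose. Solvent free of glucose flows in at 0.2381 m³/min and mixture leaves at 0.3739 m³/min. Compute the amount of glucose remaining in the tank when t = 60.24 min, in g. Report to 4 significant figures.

15.10 g

Let m(t) be the amount of glucose. Volume: V(t) = V₀ + (Q_in − Q_out) t = 18.37 − 0.135800 t; V(60.24) = 10.1894 m³.
Species balance (pure solvent in): dm/dt = −Q_out · m/V(t).
dm/m = −Q_out dt/(V₀ − 0.135800 t); integrating gives ln(m/m₀) = −(Q_out/(Q_in−Q_out)) ln(V/V₀).
m = m₀ (V₀/V)^(Q_out/(Q_in−Q_out)) = 76.49 × (18.37/10.1894)^(-2.75331) = 15.0961 g.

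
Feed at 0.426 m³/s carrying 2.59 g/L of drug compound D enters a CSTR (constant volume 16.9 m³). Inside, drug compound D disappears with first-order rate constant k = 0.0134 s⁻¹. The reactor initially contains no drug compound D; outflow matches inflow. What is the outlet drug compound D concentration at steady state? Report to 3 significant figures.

1.69 g/L

Accumulation = in − out − consumed: V dC/dt = Q C_in − Q C − k V C.
At steady state: 0 = Q C_in − (Q + kV) C_ss, so C_ss = Q C_in/(Q + kV).
C_ss = 0.426·2.59/(0.426 + 0.0134·16.9) = 1.1033/0.65246 = 1.6910 g/L.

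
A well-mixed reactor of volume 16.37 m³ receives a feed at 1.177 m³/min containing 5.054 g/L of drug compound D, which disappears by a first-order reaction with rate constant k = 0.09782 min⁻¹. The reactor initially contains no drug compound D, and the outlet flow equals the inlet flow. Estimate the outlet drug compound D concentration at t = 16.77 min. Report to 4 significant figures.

2.017 g/L

V dC/dt = Q(C_in − C) − k V C.
dC/dt = (Q/V) C_in − (Q/V + k) C; effective rate a = Q/V + k = 0.0718998 + 0.09782 = 0.169720 min⁻¹.
C_ss = Q C_in/(Q + kV) = 2.14107 g/L; C(t) = C_ss + (C₀ − C_ss) e^(−a t).
C(16.77) = 2.14107 + (-2.14107)·e^(−0.169720·16.77) = 2.14107 + (-2.14107)·0.0580645 = 2.01675 g/L.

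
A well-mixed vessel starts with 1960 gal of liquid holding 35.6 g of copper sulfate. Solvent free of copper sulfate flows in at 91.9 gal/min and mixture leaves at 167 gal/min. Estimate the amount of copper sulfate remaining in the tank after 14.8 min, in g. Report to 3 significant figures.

5.53 g

Total volume: dV/dt = Q_in − Q_out = -75.100 gal/min, so V(t) = 1960 − 75.100 t and V(14.8) = 848.52 gal.
Solute balance: dm/dt = 0 − Q_out C = −Q_out m/V(t).
Separate: dm/m = −Q_out dt/V(t) ⇒ ln(m/m₀) = −(Q_out/(Q_in−Q_out)) ln(V/V₀).
m = m₀ (V₀/V)^(Q_out/(Q_in−Q_out)) = 35.6 × (1960/848.52)^(-2.2237) = 5.5326 g.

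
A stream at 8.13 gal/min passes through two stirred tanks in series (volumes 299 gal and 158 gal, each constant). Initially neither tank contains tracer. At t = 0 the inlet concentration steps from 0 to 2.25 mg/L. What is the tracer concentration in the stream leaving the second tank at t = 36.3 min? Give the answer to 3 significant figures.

0.861 mg/L

Time constants: τᵢ = Vᵢ/Q for each well-mixed tank.
τ₁ = 299/8.13 = 36.777 min; τ₂ = 158/8.13 = 19.434 min.
Solving the cascade with C₁(0)=C₂(0)=0 gives C₂(t) = C_in[1 − (τ₁ e^(−t/τ₁) − τ₂ e^(−t/τ₂))/(τ₁ − τ₂)].
At t = 36.3: e^(−t/τ₁) = 0.37269, e^(−t/τ₂) = 0.15446.
C₂ = 2.25·[1 − (36.777·0.37269 − 19.434·0.15446)/(17.343)] = 2.25·0.38277 = 0.86124 mg/L.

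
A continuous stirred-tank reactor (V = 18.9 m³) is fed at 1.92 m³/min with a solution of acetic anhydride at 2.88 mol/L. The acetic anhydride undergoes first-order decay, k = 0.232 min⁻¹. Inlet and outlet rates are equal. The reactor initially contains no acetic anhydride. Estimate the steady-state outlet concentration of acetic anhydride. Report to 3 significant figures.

0.877 mol/L

Species balance: V dC/dt = Q C_in − Q C − k V C.
Steady state (dC/dt = 0): C_ss = Q C_in/(Q + kV) = C_in/(1 + kV/Q).
C_ss = 1.92·2.88/(1.92 + 0.232·18.9) = 5.5296/6.3048 = 0.87705 mol/L.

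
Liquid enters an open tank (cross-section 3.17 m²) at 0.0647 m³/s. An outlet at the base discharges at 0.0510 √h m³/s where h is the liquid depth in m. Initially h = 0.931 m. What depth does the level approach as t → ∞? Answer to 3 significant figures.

1.61 m

A dh/dt = Q_in − 0.0510 √h. Steady state requires inflow = outflow:
Q_in = 0.0510 √h_ss ⇒ √h_ss = 0.0647/0.0510 = 1.2686.
h_ss = 1.2686² = 1.6094 m. (Since h₀ = 0.931 m < h_ss, the level will rise toward this value.)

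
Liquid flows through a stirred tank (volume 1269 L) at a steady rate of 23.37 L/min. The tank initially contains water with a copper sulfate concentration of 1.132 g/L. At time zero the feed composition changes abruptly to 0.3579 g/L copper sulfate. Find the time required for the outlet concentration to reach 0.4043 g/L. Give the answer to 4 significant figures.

152.8 min

Accumulation = in − out for the solute gives V dC/dt = Q(C_in − C), so τ = V/Q = 54.3004 min.
C(t) = C_in + (C₀ − C_in) e^(−t/τ). Set C = 0.4043 and solve for t:
e^(−t/τ) = (C − C_in)/(C₀ − C_in) = (0.4043 − 0.3579)/(1.132 − 0.3579) = 0.0599406
t = −τ ln(…) = 54.3004 × 2.81440 = 152.823 min.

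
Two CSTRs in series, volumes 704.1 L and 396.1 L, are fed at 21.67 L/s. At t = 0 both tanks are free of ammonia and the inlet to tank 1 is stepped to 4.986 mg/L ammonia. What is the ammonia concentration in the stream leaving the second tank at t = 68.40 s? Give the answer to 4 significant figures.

Species balance on tank i: dCᵢ/dt = (Cᵢ₋₁ − Cᵢ)/τᵢ with τᵢ = Vᵢ/Q.
τ₁ = 704.1/21.67 = 32.4919 s; τ₂ = 396.1/21.67 = 18.2787 s.
Tank 1: C₁ = C_in(1 − e^(−t/τ₁)). Tank 2 (τ₁ ≠ τ₂): C₂ = C_in[1 − (τ₁ e^(−t/τ₁) − τ₂ e^(−t/τ₂))/(τ₁ − τ₂)].
At t = 68.40: e^(−t/τ₁) = 0.121829, e^(−t/τ₂) = 0.0237053.
C₂ = 4.986·[1 − (32.4919·0.121829 − 18.2787·0.0237053)/(14.2132)] = 4.986·0.751981 = 3.74938 mg/L.

3.749 mg/L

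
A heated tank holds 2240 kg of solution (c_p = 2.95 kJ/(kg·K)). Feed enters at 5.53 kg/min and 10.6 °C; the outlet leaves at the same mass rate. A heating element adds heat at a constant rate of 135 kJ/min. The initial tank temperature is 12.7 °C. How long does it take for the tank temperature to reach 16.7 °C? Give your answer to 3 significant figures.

423 min

Heat balance on the well-mixed liquid: M c_p dT/dt = ṁ c_p (T_in − T) + 135.
τ = M/ṁ = 405.06 min; T_ss = T_in + Q̇/(ṁ c_p) = 18.875 °C.
T(t) = T_ss + (T₀ − T_ss) e^(−t/τ). Set T = 16.7:
e^(−t/τ) = (16.7 − 18.875)/(12.7 − 18.875) = 0.35226
t = −405.06 · ln(0.35226) = 422.63 min.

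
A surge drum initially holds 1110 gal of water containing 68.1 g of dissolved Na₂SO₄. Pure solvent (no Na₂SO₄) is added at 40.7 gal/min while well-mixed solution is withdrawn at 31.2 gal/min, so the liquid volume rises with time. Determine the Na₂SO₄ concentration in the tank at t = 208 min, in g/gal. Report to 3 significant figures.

Let m(t) be the amount of Na₂SO₄. Volume: V(t) = V₀ + (Q_in − Q_out) t = 1110 + 9.5000 t; V(208) = 3086.0 gal.
Solute balance: dm/dt = 0 − Q_out C = −Q_out m/V(t).
Separate: dm/m = −Q_out dt/V(t) ⇒ ln(m/m₀) = −(Q_out/(Q_in−Q_out)) ln(V/V₀).
m = m₀ (V₀/V)^(Q_out/(Q_in−Q_out)) = 68.1 × (1110/3086.0)^(3.2842) = 2.3698 g.
C = m/V = 2.3698/3086.0 = 0.00076793 g/gal.

0.000768 g/gal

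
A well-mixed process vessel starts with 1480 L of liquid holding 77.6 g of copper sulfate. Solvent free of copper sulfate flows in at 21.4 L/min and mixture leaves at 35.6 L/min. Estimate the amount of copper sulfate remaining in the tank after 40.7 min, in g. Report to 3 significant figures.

22.4 g

Let m(t) be the amount of copper sulfate. Volume: V(t) = V₀ + (Q_in − Q_out) t = 1480 − 14.200 t; V(40.7) = 902.06 L.
Species balance (pure solvent in): dm/dt = −Q_out · m/V(t).
dm/m = −Q_out dt/(V₀ − 14.200 t); integrating gives ln(m/m₀) = −(Q_out/(Q_in−Q_out)) ln(V/V₀).
m = m₀ (V₀/V)^(Q_out/(Q_in−Q_out)) = 77.6 × (1480/902.06)^(-2.5070) = 22.428 g.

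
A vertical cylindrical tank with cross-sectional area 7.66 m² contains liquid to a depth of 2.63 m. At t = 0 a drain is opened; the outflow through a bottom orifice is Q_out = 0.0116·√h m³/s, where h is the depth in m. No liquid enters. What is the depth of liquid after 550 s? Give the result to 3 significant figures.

A dh/dt = −Q_out = −0.0116 √h.
Separate and integrate: 2(√h − √h₀) = −(0.0116/A) t.
√h = √2.63 − 0.0116·550/(2·7.66) = 1.6217 − 0.41645 = 1.2053.
h = 1.2053² = 1.4527 m.

1.45 m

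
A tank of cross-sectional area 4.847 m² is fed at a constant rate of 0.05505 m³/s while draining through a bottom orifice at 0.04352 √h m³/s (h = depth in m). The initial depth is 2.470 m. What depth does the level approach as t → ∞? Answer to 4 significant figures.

Level balance: A dh/dt = 0.05505 − 0.04352 √h. Setting dh/dt = 0:
Q_in = 0.04352 √h_ss ⇒ √h_ss = 0.05505/0.04352 = 1.26494.
h_ss = 1.26494² = 1.60006 m. (Since h₀ = 2.470 m > h_ss, the level will fall toward this value.)

1.600 m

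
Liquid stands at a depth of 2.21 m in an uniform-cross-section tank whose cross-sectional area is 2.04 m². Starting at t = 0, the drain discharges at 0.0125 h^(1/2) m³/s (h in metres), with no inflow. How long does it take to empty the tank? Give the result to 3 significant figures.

A dh/dt = −Q_out = −0.0125 √h.
This is separable: 2 d(√h)/dt = −0.0125/A, so √h = √h₀ − (0.0125/(2A)) t.
Tank is empty when √h = 0: t_empty = 2A√h₀/0.0125.
t_empty = 2·2.04·√2.21/0.0125 = 4.0800·1.4866/0.0125 = 485.23 s.

485 s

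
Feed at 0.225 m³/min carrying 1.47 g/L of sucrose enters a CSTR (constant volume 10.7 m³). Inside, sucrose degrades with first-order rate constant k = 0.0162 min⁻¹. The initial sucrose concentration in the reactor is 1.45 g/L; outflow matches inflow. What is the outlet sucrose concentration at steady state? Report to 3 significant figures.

0.830 g/L

Accumulation = in − out − consumed: V dC/dt = Q C_in − Q C − k V C.
Steady state (dC/dt = 0): C_ss = Q C_in/(Q + kV) = C_in/(1 + kV/Q).
C_ss = 0.225·1.47/(0.225 + 0.0162·10.7) = 0.33075/0.39834 = 0.83032 g/L.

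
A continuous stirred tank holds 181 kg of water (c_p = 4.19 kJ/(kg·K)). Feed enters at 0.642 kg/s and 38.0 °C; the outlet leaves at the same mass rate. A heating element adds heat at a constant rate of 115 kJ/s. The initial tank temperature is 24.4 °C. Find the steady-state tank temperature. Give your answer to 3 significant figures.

80.8 °C

M c_p dT/dt = ṁ c_p (T_in − T) + Q̇.
At steady state dT/dt = 0 ⇒ T_ss = T_in + Q̇/(ṁ c_p) = 38.0 + 115/(0.642·4.19) = 80.751 °C.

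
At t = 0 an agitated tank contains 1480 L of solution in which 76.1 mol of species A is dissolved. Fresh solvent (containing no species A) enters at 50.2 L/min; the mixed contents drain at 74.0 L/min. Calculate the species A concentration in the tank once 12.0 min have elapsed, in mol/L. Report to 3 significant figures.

Total volume: dV/dt = Q_in − Q_out = -23.800 L/min, so V(t) = 1480 − 23.800 t and V(12.0) = 1194.4 L.
Solute balance: dm/dt = 0 − Q_out C = −Q_out m/V(t).
Separate: dm/m = −Q_out dt/V(t) ⇒ ln(m/m₀) = −(Q_out/(Q_in−Q_out)) ln(V/V₀).
m = m₀ (V₀/V)^(Q_out/(Q_in−Q_out)) = 76.1 × (1480/1194.4)^(-3.1092) = 39.073 mol.
C = m/V = 39.073/1194.4 = 0.032714 mol/L.

0.0327 mol/L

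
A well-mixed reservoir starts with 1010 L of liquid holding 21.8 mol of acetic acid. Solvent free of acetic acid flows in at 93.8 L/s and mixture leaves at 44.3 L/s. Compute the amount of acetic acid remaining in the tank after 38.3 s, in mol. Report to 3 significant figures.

Let m(t) be the amount of acetic acid. Volume: V(t) = V₀ + (Q_in − Q_out) t = 1010 + 49.500 t; V(38.3) = 2905.8 L.
Species balance (pure solvent in): dm/dt = −Q_out · m/V(t).
dm/m = −Q_out dt/(V₀ + 49.500 t); integrating gives ln(m/m₀) = −(Q_out/(Q_in−Q_out)) ln(V/V₀).
m = m₀ (V₀/V)^(Q_out/(Q_in−Q_out)) = 21.8 × (1010/2905.8)^(0.89495) = 8.4668 mol.

8.47 mol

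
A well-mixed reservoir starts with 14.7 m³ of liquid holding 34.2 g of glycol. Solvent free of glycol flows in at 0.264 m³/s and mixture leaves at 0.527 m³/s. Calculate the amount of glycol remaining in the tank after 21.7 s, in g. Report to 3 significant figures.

12.8 g

Total volume: dV/dt = Q_in − Q_out = -0.26300 m³/s, so V(t) = 14.7 − 0.26300 t and V(21.7) = 8.9929 m³.
Species balance (pure solvent in): dm/dt = −Q_out · m/V(t).
dm/m = −Q_out dt/(V₀ − 0.26300 t); integrating gives ln(m/m₀) = −(Q_out/(Q_in−Q_out)) ln(V/V₀).
m = m₀ (V₀/V)^(Q_out/(Q_in−Q_out)) = 34.2 × (14.7/8.9929)^(-2.0038) = 12.776 g.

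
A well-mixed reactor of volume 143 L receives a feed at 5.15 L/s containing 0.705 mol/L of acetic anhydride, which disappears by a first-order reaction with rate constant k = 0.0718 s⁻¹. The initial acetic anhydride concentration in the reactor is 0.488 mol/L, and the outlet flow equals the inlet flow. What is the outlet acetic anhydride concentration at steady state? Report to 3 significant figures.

V dC/dt = Q(C_in − C) − k V C.
Steady state (dC/dt = 0): C_ss = Q C_in/(Q + kV) = C_in/(1 + kV/Q).
C_ss = 5.15·0.705/(5.15 + 0.0718·143) = 3.6307/15.417 = 0.23550 mol/L.

0.235 mol/L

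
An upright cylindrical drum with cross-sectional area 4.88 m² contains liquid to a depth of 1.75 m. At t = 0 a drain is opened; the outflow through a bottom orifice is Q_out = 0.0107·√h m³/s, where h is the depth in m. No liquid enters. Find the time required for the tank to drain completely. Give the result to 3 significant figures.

With no inflow, A dh/dt = −0.0107 √h.
∫ h^(−1/2) dh = −(0.0107/A) ∫ dt, giving 2√h = 2√h₀ − (0.0107/A) t.
Set h = 0: 2√h₀ = (0.0107/A) t_empty ⇒ t_empty = 2A√h₀/0.0107.
t_empty = 2·4.88·√1.75/0.0107 = 9.7600·1.3229/0.0107 = 1206.7 s.

1210 s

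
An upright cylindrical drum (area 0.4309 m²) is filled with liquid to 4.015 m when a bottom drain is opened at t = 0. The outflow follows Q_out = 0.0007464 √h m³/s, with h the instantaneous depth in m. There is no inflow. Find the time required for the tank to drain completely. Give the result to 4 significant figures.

With no inflow, A dh/dt = −0.0007464 √h.
Separate and integrate: 2(√h − √h₀) = −(0.0007464/A) t.
Tank is empty when √h = 0: t_empty = 2A√h₀/0.0007464.
t_empty = 2·0.4309·√4.015/0.0007464 = 0.861800·2.00375/0.0007464 = 2313.54 s.

2314 s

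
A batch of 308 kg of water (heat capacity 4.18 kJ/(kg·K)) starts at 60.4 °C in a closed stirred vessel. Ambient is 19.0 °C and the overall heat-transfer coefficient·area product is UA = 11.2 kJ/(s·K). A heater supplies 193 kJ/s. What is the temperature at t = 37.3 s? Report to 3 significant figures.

53.7 °C

Heat balance on the well-mixed liquid: M c_p dT/dt = −UA(T − T_amb) + Q̇.
dT/dt = (T_ss − T)/τ with T_ss = T_amb + Q̇/UA = 19.0 + 193/11.2 = 36.232 °C, τ = M c_p/UA = 308·4.18/11.2 = 114.95 s.
Solution: T(t) = T_ss + (T₀ − T_ss) e^(−t/τ).
T(37.3) = 36.232 + (24.168)·0.72290 = 53.703 °C.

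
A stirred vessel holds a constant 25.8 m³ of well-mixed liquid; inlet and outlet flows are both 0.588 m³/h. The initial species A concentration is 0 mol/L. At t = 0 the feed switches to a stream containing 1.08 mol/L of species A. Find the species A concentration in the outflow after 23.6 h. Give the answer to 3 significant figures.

0.449 mol/L

Unsteady species balance (constant V, well mixed): V dC/dt = Q(C_in − C).
Rewrite as dC/dt + C/τ = C_in/τ, τ = V/Q = 43.878 h.
Integrating: C(t) = C_in + (C₀ − C_in) e^(−t/τ).
C(23.6) = 1.08 + (0 − 1.08)·e^(−23.6/43.878) = 1.08 + (-1.0800)·0.58400 = 0.44928 mol/L.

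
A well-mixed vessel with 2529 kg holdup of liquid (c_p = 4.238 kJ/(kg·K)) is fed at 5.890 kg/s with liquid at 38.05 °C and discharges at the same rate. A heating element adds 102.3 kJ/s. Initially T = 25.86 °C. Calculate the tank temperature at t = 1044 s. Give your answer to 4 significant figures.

Energy balance: M c_p dT/dt = ṁ c_p (T_in − T) + 102.3.
τ = M/ṁ = 429.372 s; T_ss = T_in + Q̇/(ṁ c_p) = 38.05 + 102.3/(5.890·4.238) = 42.1483 °C.
This is linear first-order; T(t) = T_ss + (T₀ − T_ss) e^(−t/τ).
T(1044) = 42.1483 + (-16.2883)·e^(−1044/429.372) = 42.1483 + (-16.2883)·0.0879085 = 40.7164 °C.

40.72 °C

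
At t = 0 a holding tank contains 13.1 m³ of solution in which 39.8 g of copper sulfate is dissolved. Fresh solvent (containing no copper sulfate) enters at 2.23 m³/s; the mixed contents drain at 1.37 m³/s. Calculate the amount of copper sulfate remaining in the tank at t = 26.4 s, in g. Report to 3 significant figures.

Let m(t) be the amount of copper sulfate. Volume: V(t) = V₀ + (Q_in − Q_out) t = 13.1 + 0.86000 t; V(26.4) = 35.804 m³.
No copper sulfate enters, so dm/dt = −Q_out · (m/V).
Separate: dm/m = −Q_out dt/V(t) ⇒ ln(m/m₀) = −(Q_out/(Q_in−Q_out)) ln(V/V₀).
m = m₀ (V₀/V)^(Q_out/(Q_in−Q_out)) = 39.8 × (13.1/35.804)^(1.5930) = 8.0218 g.

8.02 g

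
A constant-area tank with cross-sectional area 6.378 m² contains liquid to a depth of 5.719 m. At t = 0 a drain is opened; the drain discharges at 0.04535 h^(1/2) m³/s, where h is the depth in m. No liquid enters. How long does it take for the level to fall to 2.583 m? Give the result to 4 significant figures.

220.6 s

Volume balance on the tank: A dh/dt = −0.04535 √h.
This is separable: 2 d(√h)/dt = −0.04535/A, so √h = √h₀ − (0.04535/(2A)) t.
t = 2A(√h₀ − √h)/0.04535 = 2·6.378·(√5.719 − √2.583)/0.04535
  = 12.7560 × (2.39144 − 1.60717) / 0.04535 = 220.599 s.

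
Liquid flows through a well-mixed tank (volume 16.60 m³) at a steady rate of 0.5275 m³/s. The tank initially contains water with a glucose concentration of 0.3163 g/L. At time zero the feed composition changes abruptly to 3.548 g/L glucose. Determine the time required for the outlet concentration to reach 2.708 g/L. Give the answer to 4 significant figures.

42.40 s

Transient balance on the dissolved component: V dC/dt = Q(C_in − C), so τ = V/Q = 31.4692 s.
C(t) = C_in + (C₀ − C_in) e^(−t/τ). Set C = 2.708 and solve for t:
e^(−t/τ) = (C − C_in)/(C₀ − C_in) = (2.708 − 3.548)/(0.3163 − 3.548) = 0.259925
t = −τ ln(…) = 31.4692 × 1.34736 = 42.4004 s.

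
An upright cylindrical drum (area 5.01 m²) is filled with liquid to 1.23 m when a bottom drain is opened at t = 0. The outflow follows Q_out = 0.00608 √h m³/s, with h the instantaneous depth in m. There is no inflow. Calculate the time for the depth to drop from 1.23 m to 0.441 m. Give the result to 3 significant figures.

With no inflow, A dh/dt = −0.00608 √h.
This is separable: 2 d(√h)/dt = −0.00608/A, so √h = √h₀ − (0.00608/(2A)) t.
t = 2A(√h₀ − √h)/0.00608 = 2·5.01·(√1.23 − √0.441)/0.00608
  = 10.020 × (1.1091 − 0.66408) / 0.00608 = 733.33 s.

733 s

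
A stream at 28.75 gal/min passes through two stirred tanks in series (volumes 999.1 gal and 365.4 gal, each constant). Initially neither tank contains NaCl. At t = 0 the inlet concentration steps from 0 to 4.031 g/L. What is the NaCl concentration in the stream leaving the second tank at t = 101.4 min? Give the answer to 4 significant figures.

3.688 g/L

Species balance on tank i: dCᵢ/dt = (Cᵢ₋₁ − Cᵢ)/τᵢ with τᵢ = Vᵢ/Q.
τ₁ = 999.1/28.75 = 34.7513 min; τ₂ = 365.4/28.75 = 12.7096 min.
Solving the cascade with C₁(0)=C₂(0)=0 gives C₂(t) = C_in[1 − (τ₁ e^(−t/τ₁) − τ₂ e^(−t/τ₂))/(τ₁ − τ₂)].
At t = 101.4: e^(−t/τ₁) = 0.0540484, e^(−t/τ₂) = 0.000342841.
C₂ = 4.031·[1 − (34.7513·0.0540484 − 12.7096·0.000342841)/(22.0417)] = 4.031·0.914984 = 3.68830 g/L.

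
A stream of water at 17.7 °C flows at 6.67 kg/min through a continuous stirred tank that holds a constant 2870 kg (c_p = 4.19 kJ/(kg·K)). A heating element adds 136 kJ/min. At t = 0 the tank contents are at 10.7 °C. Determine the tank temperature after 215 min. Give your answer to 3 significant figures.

15.4 °C

M c_p dT/dt = ṁ c_p (T_in − T) + Q̇.
τ = M/ṁ = 430.28 min; T_ss = T_in + Q̇/(ṁ c_p) = 17.7 + 136/(6.67·4.19) = 22.566 °C.
T approaches T_ss exponentially: T(t) = T_ss + (T₀ − T_ss) e^(−t/τ).
T(215) = 22.566 + (-11.866)·e^(−215/430.28) = 22.566 + (-11.866)·0.60673 = 15.367 °C.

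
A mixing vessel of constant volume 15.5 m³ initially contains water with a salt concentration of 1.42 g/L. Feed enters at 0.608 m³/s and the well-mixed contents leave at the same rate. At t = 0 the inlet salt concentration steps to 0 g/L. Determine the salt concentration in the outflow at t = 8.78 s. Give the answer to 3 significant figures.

Mass balance on the solute (V constant): V dC/dt = Q(C_in − C).
So dC/dt = (C_in − C)/τ with τ = V/Q = 15.5/0.608 = 25.493 s.
Solution: C(t) = C_in + (C₀ − C_in) e^(−t/τ).
C(8.78) = 0 + (1.42 − 0)·e^(−8.78/25.493) = 0 + (1.4200)·0.70864 = 1.0063 g/L.

1.01 g/L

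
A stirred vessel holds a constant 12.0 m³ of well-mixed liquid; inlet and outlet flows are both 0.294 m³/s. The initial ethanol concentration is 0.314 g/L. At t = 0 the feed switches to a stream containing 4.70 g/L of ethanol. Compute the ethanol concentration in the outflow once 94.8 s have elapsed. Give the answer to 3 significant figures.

Mass balance on the solute (V constant): V dC/dt = Q(C_in − C).
Rewrite as dC/dt + C/τ = C_in/τ, τ = V/Q = 40.816 s.
C approaches C_in exponentially: C(t) = C_in + (C₀ − C_in) e^(−t/τ).
C(94.8) = 4.70 + (0.314 − 4.70)·e^(−94.8/40.816) = 4.70 + (-4.3860)·0.098018 = 4.2701 g/L.

4.27 g/L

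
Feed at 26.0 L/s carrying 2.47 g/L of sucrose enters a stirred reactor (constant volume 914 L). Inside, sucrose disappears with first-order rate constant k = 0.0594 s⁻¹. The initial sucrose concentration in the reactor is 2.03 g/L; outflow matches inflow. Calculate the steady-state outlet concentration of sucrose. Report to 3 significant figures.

Species balance: V dC/dt = Q C_in − Q C − k V C.
At steady state: 0 = Q C_in − (Q + kV) C_ss, so C_ss = Q C_in/(Q + kV).
C_ss = 26.0·2.47/(26.0 + 0.0594·914) = 64.220/80.292 = 0.79983 g/L.

0.800 g/L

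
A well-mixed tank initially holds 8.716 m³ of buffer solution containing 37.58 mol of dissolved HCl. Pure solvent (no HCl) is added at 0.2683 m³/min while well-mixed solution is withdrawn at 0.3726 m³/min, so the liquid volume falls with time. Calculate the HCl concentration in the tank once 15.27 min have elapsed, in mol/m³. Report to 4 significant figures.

2.566 mol/m³

Total volume: dV/dt = Q_in − Q_out = -0.104300 m³/min, so V(t) = 8.716 − 0.104300 t and V(15.27) = 7.12334 m³.
No HCl enters, so dm/dt = −Q_out · (m/V).
Separate: dm/m = −Q_out dt/V(t) ⇒ ln(m/m₀) = −(Q_out/(Q_in−Q_out)) ln(V/V₀).
m = m₀ (V₀/V)^(Q_out/(Q_in−Q_out)) = 37.58 × (8.716/7.12334)^(-3.57239) = 18.2766 mol.
C = m/V = 18.2766/7.12334 = 2.56574 mol/m³.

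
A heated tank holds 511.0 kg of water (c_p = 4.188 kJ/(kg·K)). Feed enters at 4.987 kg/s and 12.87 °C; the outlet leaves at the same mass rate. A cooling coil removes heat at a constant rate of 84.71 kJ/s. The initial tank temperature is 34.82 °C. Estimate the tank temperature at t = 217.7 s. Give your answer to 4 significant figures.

Heat balance on the well-mixed liquid: M c_p dT/dt = ṁ c_p (T_in − T) − 84.71.
τ = M/ṁ = 102.466 s; T_ss = T_in − Q̇/(ṁ c_p) = 12.87 − 84.71/(4.987·4.188) = 8.81409 °C.
This is linear first-order; T(t) = T_ss + (T₀ − T_ss) e^(−t/τ).
T(217.7) = 8.81409 + (26.0059)·e^(−217.7/102.466) = 8.81409 + (26.0059)·0.119481 = 11.9213 °C.

11.92 °C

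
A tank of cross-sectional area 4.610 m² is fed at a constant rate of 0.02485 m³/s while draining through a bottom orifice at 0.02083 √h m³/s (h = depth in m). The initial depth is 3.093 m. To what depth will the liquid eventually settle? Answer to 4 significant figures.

A dh/dt = Q_in − 0.02083 √h. Steady state requires inflow = outflow:
Q_in = 0.02083 √h_ss ⇒ √h_ss = 0.02485/0.02083 = 1.19299.
h_ss = 1.19299² = 1.42323 m. (Since h₀ = 3.093 m > h_ss, the level will fall toward this value.)

1.423 m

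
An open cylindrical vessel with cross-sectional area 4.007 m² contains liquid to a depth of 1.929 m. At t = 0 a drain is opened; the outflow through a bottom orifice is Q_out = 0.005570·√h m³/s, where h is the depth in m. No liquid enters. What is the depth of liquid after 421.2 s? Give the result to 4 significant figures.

A dh/dt = −Q_out = −0.005570 √h.
This is separable: 2 d(√h)/dt = −0.005570/A, so √h = √h₀ − (0.005570/(2A)) t.
√h = √1.929 − 0.005570·421.2/(2·4.007) = 1.38888 − 0.292748 = 1.09614.
h = 1.09614² = 1.20151 m.

1.202 m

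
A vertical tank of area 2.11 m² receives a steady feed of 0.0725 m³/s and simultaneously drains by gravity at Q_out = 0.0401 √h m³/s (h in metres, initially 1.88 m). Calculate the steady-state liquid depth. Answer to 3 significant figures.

Volume balance on the tank: A dh/dt = Q_in − 0.0401 √h. At steady state dh/dt = 0:
Q_in = 0.0401 √h_ss ⇒ √h_ss = 0.0725/0.0401 = 1.8080.
h_ss = 1.8080² = 3.2688 m. (Since h₀ = 1.88 m < h_ss, the level will rise toward this value.)

3.27 m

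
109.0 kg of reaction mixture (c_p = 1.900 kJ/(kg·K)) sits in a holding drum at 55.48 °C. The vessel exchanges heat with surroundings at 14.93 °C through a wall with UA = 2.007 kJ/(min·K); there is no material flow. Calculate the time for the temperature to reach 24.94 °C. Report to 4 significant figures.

144.4 min

First-law balance (no shaft work): M c_p dT/dt = −UA(T − T_amb).
τ = M c_p/UA = 103.189 min; T_ss = T_amb = 14.9300 °C.
T(t) = T_ss + (T₀ − T_ss)e^(−t/τ); set T = 24.94:
t = −τ ln[(T − T_ss)/(T₀ − T_ss)] = −103.189 · ln(0.246856) = 144.356 min.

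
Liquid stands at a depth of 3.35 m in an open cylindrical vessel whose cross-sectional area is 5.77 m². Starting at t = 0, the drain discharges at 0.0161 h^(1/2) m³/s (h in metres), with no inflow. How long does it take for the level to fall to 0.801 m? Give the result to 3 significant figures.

A dh/dt = −Q_out = −0.0161 √h.
∫ h^(−1/2) dh = −(0.0161/A) ∫ dt, giving 2√h = 2√h₀ − (0.0161/A) t.
t = 2A(√h₀ − √h)/0.0161 = 2·5.77·(√3.35 − √0.801)/0.0161
  = 11.540 × (1.8303 − 0.89499) / 0.0161 = 670.41 s.

670 s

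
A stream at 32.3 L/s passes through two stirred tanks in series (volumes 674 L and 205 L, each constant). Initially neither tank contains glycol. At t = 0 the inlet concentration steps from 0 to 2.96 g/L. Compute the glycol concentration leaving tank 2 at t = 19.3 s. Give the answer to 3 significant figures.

Time constants: τᵢ = Vᵢ/Q for each well-mixed tank.
τ₁ = 674/32.3 = 20.867 s; τ₂ = 205/32.3 = 6.3467 s.
Solving the cascade with C₁(0)=C₂(0)=0 gives C₂(t) = C_in[1 − (τ₁ e^(−t/τ₁) − τ₂ e^(−t/τ₂))/(τ₁ − τ₂)].
At t = 19.3: e^(−t/τ₁) = 0.39657, e^(−t/τ₂) = 0.047791.
C₂ = 2.96·[1 − (20.867·0.39657 − 6.3467·0.047791)/(14.520)] = 2.96·0.45098 = 1.3349 g/L.

1.33 g/L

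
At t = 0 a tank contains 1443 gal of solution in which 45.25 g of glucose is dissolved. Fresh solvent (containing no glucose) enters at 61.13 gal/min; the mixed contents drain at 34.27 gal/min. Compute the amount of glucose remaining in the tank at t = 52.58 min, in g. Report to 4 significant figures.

Total volume: dV/dt = Q_in − Q_out = 26.8600 gal/min, so V(t) = 1443 + 26.8600 t and V(52.58) = 2855.30 gal.
No glucose enters, so dm/dt = −Q_out · (m/V).
dm/m = −Q_out dt/(V₀ + 26.8600 t); integrating gives ln(m/m₀) = −(Q_out/(Q_in−Q_out)) ln(V/V₀).
m = m₀ (V₀/V)^(Q_out/(Q_in−Q_out)) = 45.25 × (1443/2855.30)^(1.27587) = 18.9438 g.

18.94 g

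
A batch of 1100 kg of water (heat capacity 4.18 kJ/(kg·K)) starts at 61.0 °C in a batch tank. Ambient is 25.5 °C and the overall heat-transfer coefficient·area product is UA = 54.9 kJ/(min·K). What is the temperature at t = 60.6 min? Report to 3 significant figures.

42.7 °C

M c_p dT/dt = −UA(T − T_amb).
dT/dt = (T_ss − T)/τ with T_ss = T_amb = 25.500 °C, τ = M c_p/UA = 1100·4.18/54.9 = 83.752 min.
This is linear first-order; T(t) = T_ss + (T₀ − T_ss) e^(−t/τ).
T(60.6) = 25.500 + (35.500)·0.48502 = 42.718 °C.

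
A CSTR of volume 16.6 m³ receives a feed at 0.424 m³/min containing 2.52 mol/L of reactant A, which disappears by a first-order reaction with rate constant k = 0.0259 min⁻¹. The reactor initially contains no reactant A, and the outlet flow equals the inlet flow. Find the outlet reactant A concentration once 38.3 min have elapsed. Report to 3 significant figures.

1.08 mol/L

Accumulation = in − out − consumed: V dC/dt = Q C_in − Q C − k V C.
This is linear with rate a = Q/V + k = 0.051442 min⁻¹.
C_ss = Q C_in/(Q + kV) = 1.2512 mol/L; C(t) = C_ss + (C₀ − C_ss) e^(−a t).
C(38.3) = 1.2512 + (-1.2512)·e^(−0.051442·38.3) = 1.2512 + (-1.2512)·0.13942 = 1.0768 mol/L.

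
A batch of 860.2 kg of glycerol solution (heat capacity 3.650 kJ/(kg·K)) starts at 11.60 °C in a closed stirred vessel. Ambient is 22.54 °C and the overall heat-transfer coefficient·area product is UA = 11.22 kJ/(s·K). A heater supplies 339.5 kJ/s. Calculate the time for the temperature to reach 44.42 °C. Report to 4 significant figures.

Lumped-capacitance energy balance: M c_p dT/dt = UA(T_amb − T) + Q̇.
τ = M c_p/UA = 279.833 s; T_ss = T_amb + Q̇/UA = 22.54 + 339.5/11.22 = 52.7985 °C.
T(t) = T_ss + (T₀ − T_ss)e^(−t/τ); set T = 44.42:
t = −τ ln[(T − T_ss)/(T₀ − T_ss)] = −279.833 · ln(0.203368) = 445.701 s.

445.7 s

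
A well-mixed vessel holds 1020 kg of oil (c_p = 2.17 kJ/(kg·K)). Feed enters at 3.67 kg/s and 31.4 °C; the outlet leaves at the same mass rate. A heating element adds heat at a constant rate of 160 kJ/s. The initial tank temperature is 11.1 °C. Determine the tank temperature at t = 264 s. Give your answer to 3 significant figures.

Heat balance on the well-mixed liquid: M c_p dT/dt = ṁ c_p (T_in − T) + 160.
τ = M/ṁ = 277.93 s; T_ss = T_in + Q̇/(ṁ c_p) = 31.4 + 160/(3.67·2.17) = 51.491 °C.
Solution: T(t) = T_ss + (T₀ − T_ss) e^(−t/τ).
T(264) = 51.491 + (-40.391)·e^(−264/277.93) = 51.491 + (-40.391)·0.38679 = 35.868 °C.

35.9 °C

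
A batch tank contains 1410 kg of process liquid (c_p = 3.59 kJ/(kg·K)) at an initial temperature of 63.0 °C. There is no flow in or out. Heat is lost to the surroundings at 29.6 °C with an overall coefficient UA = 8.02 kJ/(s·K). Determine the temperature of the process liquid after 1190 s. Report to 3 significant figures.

34.7 °C

Energy balance: M c_p dT/dt = −UA(T − T_amb).
dT/dt = (T_ss − T)/τ with T_ss = T_amb = 29.600 °C, τ = M c_p/UA = 1410·3.59/8.02 = 631.16 s.
This is linear first-order; T(t) = T_ss + (T₀ − T_ss) e^(−t/τ).
T(1190) = 29.600 + (33.400)·0.15177 = 34.669 °C.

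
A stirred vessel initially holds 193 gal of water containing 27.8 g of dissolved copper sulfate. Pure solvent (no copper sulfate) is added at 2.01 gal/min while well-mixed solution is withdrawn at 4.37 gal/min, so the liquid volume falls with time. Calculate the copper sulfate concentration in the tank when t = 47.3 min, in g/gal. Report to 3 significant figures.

0.0690 g/gal

Total volume: dV/dt = Q_in − Q_out = -2.3600 gal/min, so V(t) = 193 − 2.3600 t and V(47.3) = 81.372 gal.
Solute balance: dm/dt = 0 − Q_out C = −Q_out m/V(t).
dm/m = −Q_out dt/(V₀ − 2.3600 t); integrating gives ln(m/m₀) = −(Q_out/(Q_in−Q_out)) ln(V/V₀).
m = m₀ (V₀/V)^(Q_out/(Q_in−Q_out)) = 27.8 × (193/81.372)^(-1.8517) = 5.6170 g.
C = m/V = 5.6170/81.372 = 0.069029 g/gal.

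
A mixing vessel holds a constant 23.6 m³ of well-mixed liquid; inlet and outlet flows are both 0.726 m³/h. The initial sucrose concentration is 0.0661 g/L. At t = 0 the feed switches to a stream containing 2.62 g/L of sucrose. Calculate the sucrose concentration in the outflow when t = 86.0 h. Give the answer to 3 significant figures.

Mass balance on the solute (V constant): V dC/dt = Q(C_in − C).
Rewrite as dC/dt + C/τ = C_in/τ, τ = V/Q = 32.507 h.
This is linear first-order; C(t) = C_in + (C₀ − C_in) e^(−t/τ).
C(86.0) = 2.62 + (0.0661 − 2.62)·e^(−86.0/32.507) = 2.62 + (-2.5539)·0.070963 = 2.4388 g/L.

2.44 g/L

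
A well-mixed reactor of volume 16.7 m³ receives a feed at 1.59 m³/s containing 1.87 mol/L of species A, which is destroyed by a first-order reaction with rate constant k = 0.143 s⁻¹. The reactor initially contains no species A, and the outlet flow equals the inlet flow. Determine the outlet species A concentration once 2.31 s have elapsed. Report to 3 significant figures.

Species balance: V dC/dt = Q C_in − Q C − k V C.
dC/dt = (Q/V) C_in − (Q/V + k) C; effective rate a = Q/V + k = 0.095210 + 0.143 = 0.23821 s⁻¹.
C_ss = Q C_in/(Q + kV) = 0.74742 mol/L; C(t) = C_ss + (C₀ − C_ss) e^(−a t).
C(2.31) = 0.74742 + (-0.74742)·e^(−0.23821·2.31) = 0.74742 + (-0.74742)·0.57680 = 0.31631 mol/L.

0.316 mol/L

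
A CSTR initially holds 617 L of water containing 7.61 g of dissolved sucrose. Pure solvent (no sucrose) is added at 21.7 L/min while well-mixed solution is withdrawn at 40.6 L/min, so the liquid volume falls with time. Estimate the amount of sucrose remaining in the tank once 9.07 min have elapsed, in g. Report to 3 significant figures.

Total volume: dV/dt = Q_in − Q_out = -18.900 L/min, so V(t) = 617 − 18.900 t and V(9.07) = 445.58 L.
Solute balance: dm/dt = 0 − Q_out C = −Q_out m/V(t).
Separate: dm/m = −Q_out dt/V(t) ⇒ ln(m/m₀) = −(Q_out/(Q_in−Q_out)) ln(V/V₀).
m = m₀ (V₀/V)^(Q_out/(Q_in−Q_out)) = 7.61 × (617/445.58)^(-2.1481) = 3.7820 g.

3.78 g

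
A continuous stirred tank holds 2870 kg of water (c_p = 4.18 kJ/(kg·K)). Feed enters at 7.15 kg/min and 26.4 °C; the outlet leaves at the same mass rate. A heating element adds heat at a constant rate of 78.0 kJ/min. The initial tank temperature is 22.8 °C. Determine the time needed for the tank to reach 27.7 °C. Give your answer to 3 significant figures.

625 min

Energy balance: M c_p dT/dt = ṁ c_p (T_in − T) + 78.0.
τ = M/ṁ = 401.40 min; T_ss = T_in + Q̇/(ṁ c_p) = 29.010 °C.
T(t) = T_ss + (T₀ − T_ss) e^(−t/τ). Set T = 27.7:
e^(−t/τ) = (27.7 − 29.010)/(22.8 − 29.010) = 0.21093
t = −401.40 · ln(0.21093) = 624.67 min.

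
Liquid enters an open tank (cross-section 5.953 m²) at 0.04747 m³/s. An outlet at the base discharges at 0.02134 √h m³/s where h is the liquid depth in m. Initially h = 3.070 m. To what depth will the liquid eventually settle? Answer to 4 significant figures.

4.948 m

Level balance: A dh/dt = 0.04747 − 0.02134 √h. Setting dh/dt = 0:
Q_in = 0.02134 √h_ss ⇒ √h_ss = 0.04747/0.02134 = 2.22446.
h_ss = 2.22446² = 4.94823 m. (Since h₀ = 3.070 m < h_ss, the level will rise toward this value.)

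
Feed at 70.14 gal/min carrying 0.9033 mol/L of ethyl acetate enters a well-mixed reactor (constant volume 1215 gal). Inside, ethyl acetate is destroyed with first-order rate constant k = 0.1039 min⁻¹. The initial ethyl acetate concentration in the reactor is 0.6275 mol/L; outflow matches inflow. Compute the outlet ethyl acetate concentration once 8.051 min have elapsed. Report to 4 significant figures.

Species balance: V dC/dt = Q C_in − Q C − k V C.
dC/dt = (Q/V) C_in − (Q/V + k) C; effective rate a = Q/V + k = 0.0577284 + 0.1039 = 0.161628 min⁻¹.
C_ss = Q C_in/(Q + kV) = 0.322629 mol/L; C(t) = C_ss + (C₀ − C_ss) e^(−a t).
C(8.051) = 0.322629 + (0.304871)·e^(−0.161628·8.051) = 0.322629 + (0.304871)·0.272186 = 0.405611 mol/L.

0.4056 mol/L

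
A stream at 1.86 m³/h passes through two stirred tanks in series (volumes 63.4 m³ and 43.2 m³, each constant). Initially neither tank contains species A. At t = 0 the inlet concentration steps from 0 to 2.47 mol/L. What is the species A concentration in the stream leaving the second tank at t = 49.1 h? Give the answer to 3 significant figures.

Species balance on tank i: dCᵢ/dt = (Cᵢ₋₁ − Cᵢ)/τᵢ with τᵢ = Vᵢ/Q.
τ₁ = 63.4/1.86 = 34.086 h; τ₂ = 43.2/1.86 = 23.226 h.
Solving the cascade with C₁(0)=C₂(0)=0 gives C₂(t) = C_in[1 − (τ₁ e^(−t/τ₁) − τ₂ e^(−t/τ₂))/(τ₁ − τ₂)].
At t = 49.1: e^(−t/τ₁) = 0.23682, e^(−t/τ₂) = 0.12075.
C₂ = 2.47·[1 − (34.086·0.23682 − 23.226·0.12075)/(10.860)] = 2.47·0.51497 = 1.2720 mol/L.

1.27 mol/L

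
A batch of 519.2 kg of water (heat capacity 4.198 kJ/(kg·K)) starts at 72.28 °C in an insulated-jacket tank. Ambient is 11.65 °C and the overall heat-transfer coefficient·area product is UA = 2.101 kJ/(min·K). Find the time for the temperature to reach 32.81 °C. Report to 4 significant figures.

1092 min

Heat balance on the well-mixed liquid: M c_p dT/dt = −UA(T − T_amb).
τ = M c_p/UA = 1037.41 min; T_ss = T_amb = 11.6500 °C.
T(t) = T_ss + (T₀ − T_ss)e^(−t/τ); set T = 32.81:
t = −τ ln[(T − T_ss)/(T₀ − T_ss)] = −1037.41 · ln(0.349002) = 1092.06 min.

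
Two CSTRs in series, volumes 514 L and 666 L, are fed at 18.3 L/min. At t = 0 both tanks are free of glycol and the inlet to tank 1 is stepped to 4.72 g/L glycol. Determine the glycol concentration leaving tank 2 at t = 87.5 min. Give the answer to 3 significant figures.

Each tank obeys Vᵢ dCᵢ/dt = Q(Cᵢ₋₁ − Cᵢ), so τᵢ = Vᵢ/Q.
τ₁ = 514/18.3 = 28.087 min; τ₂ = 666/18.3 = 36.393 min.
Solving the cascade with C₁(0)=C₂(0)=0 gives C₂(t) = C_in[1 − (τ₁ e^(−t/τ₁) − τ₂ e^(−t/τ₂))/(τ₁ − τ₂)].
At t = 87.5: e^(−t/τ₁) = 0.044366, e^(−t/τ₂) = 0.090331.
C₂ = 4.72·[1 − (28.087·0.044366 − 36.393·0.090331)/(-8.3060)] = 4.72·0.75424 = 3.5600 g/L.

3.56 g/L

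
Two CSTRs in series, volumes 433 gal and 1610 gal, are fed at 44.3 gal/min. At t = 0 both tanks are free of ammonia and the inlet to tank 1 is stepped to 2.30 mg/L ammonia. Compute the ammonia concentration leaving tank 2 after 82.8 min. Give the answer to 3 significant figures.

Each tank obeys Vᵢ dCᵢ/dt = Q(Cᵢ₋₁ − Cᵢ), so τᵢ = Vᵢ/Q.
τ₁ = 433/44.3 = 9.7743 min; τ₂ = 1610/44.3 = 36.343 min.
Solving the cascade with C₁(0)=C₂(0)=0 gives C₂(t) = C_in[1 − (τ₁ e^(−t/τ₁) − τ₂ e^(−t/τ₂))/(τ₁ − τ₂)].
At t = 82.8: e^(−t/τ₁) = 0.00020941, e^(−t/τ₂) = 0.10246.
C₂ = 2.30·[1 − (9.7743·0.00020941 − 36.343·0.10246)/(-26.569)] = 2.30·0.85992 = 1.9778 mg/L.

1.98 mg/L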